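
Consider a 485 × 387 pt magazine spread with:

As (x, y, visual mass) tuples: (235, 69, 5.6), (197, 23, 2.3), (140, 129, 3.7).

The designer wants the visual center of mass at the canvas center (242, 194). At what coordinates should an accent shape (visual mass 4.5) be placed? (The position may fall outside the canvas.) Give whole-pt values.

New total weight: (5.6 + 2.3 + 3.7) + 4.5 = 16.1.
x: need Σw·x = 16.1·242 = 3896.2. Existing = 5.6·235 + 2.3·197 + 3.7·140 = 2287.1. Remainder 1609.1 / 4.5 ≈ 357.58.
y: need Σw·y = 16.1·194 = 3123.4. Existing = 5.6·69 + 2.3·23 + 3.7·129 = 916.6. Remainder 2206.8 / 4.5 ≈ 490.40.

(358, 490)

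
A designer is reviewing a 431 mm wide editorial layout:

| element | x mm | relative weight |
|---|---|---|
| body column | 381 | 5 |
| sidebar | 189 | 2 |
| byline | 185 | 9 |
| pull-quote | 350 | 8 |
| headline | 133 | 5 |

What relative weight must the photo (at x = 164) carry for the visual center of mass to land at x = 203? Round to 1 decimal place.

Existing Σw = 29 (5 + 2 + 9 + 8 + 5); existing moment 5·381 + 2·189 + 9·185 + 8·350 + 5·133 = 7413.
For the centroid to hit 203: (7413 + w·164) / (29 + w) = 203.
Rearranging, w·(164 − 203) = 203·29 − 7413 = -1526, so w ≈ -1526/-39 = 39.13.

w ≈ 39.1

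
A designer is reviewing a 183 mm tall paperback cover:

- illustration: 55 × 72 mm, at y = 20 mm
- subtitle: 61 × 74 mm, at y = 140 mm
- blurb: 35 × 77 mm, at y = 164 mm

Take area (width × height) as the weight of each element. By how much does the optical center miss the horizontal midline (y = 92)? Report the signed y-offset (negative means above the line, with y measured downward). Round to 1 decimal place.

≈ 11.2 mm

Taking area as weight: illustration 55·72 = 3960, subtitle 61·74 = 4514, blurb 35·77 = 2695. Sum 11169.
Σw·y = 3960·20 + 4514·140 + 2695·164 = 1153140, so ȳ = 1153140/11169 ≈ 103.24.
Offset from y = 92: 103.24 − 92 ≈ 11.24.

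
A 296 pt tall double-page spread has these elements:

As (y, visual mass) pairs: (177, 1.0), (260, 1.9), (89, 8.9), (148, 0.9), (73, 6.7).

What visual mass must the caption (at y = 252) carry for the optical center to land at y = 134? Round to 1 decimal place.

Fixed elements: Σw = 1.0 + 1.9 + 8.9 + 0.9 + 6.7 = 19.4, Σw·y = 1.0·177 + 1.9·260 + 8.9·89 + 0.9·148 + 6.7·73 = 2085.4.
For the centroid to hit 134: (2085.4 + w·252) / (19.4 + w) = 134.
Solving: w = (134·19.4 − 2085.4) / (252 − 134) = 514.2 / 118 ≈ 4.36.

w ≈ 4.4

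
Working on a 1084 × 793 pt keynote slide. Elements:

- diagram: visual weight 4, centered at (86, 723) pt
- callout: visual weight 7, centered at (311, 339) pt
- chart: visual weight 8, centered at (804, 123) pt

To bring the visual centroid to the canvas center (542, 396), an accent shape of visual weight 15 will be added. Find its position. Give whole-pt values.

(632, 481)

New total weight: (4 + 7 + 8) + 15 = 34.
x: need Σw·x = 34·542 = 18428. Existing = 4·86 + 7·311 + 8·804 = 8953. Remainder 9475 / 15 ≈ 631.67.
y: need Σw·y = 34·396 = 13464. Existing = 4·723 + 7·339 + 8·123 = 6249. Remainder 7215 / 15 ≈ 481.00.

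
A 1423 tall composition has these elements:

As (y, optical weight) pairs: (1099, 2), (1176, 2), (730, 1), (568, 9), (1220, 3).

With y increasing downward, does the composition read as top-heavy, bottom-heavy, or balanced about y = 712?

bottom-heavy

Weights sum to 2 + 2 + 1 + 9 + 3 = 17.
y: (2·1099 + 2·1176 + 1·730 + 9·568 + 3·1220) / 17 = 14052 / 17 ≈ 826.59
826.6 vs midline 712 → bottom-heavy.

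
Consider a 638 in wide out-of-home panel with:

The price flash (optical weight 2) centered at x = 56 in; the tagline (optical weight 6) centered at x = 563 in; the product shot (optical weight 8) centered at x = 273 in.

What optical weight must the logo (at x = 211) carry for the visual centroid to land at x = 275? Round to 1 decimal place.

Fixed elements: Σw = 2 + 6 + 8 = 16, Σw·x = 2·56 + 6·563 + 8·273 = 5674.
Balance at x = 275 requires (5674 + w·211) / (16 + w) = 275.
Rearranging, w·(211 − 275) = 275·16 − 5674 = -1274, so w ≈ -1274/-64 = 19.91.

w ≈ 19.9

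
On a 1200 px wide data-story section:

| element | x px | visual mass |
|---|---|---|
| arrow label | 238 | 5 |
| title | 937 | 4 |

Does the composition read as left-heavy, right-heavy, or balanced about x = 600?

Total weight = 5 + 4 = 9.
x: (5·238 + 4·937) / 9 = 4938 / 9 ≈ 548.67
548.7 lies left of the midline 600, so the layout is left-heavy.

left-heavy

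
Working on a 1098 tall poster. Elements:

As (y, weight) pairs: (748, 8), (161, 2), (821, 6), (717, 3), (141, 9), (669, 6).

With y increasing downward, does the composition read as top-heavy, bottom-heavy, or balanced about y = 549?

Total weight = 8 + 2 + 6 + 3 + 9 + 6 = 34.
Σw·y = 18666; ȳ = 18666/34 ≈ 549.00.
549.00 = 549 exactly: balanced.

balanced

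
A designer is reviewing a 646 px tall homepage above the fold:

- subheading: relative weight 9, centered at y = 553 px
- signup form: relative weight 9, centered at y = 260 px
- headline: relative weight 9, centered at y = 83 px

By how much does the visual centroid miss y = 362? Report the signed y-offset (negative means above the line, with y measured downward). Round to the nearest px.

Total weight = 9 + 9 + 9 = 27.
Σw·y = 9·553 + 9·260 + 9·83 = 8064, so ȳ = 8064/27 ≈ 298.67.
Offset from y = 362: 298.67 − 362 ≈ -63.33.

≈ -63 px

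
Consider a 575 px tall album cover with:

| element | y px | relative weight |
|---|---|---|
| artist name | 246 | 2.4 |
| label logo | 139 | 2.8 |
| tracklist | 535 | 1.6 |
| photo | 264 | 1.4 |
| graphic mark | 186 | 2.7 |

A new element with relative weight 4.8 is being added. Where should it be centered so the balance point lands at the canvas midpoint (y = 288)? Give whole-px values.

y ≈ 378

New total weight: (2.4 + 2.8 + 1.6 + 1.4 + 2.7) + 4.8 = 15.7.
y: need Σw·y = 15.7·288 = 4521.6. Existing = 2.4·246 + 2.8·139 + 1.6·535 + 1.4·264 + 2.7·186 = 2707.4. Remainder 1814.2 / 4.8 ≈ 377.96.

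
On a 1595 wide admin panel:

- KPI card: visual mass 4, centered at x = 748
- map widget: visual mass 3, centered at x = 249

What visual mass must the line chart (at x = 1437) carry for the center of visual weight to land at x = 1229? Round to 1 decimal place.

Existing Σw = 7 (4 + 3); existing moment 4·748 + 3·249 = 3739.
For the centroid to hit 1229: (3739 + w·1437) / (7 + w) = 1229.
So w = (1229·7 − 3739)/(1437 − 1229) = 4864/208 ≈ 23.38.

w ≈ 23.4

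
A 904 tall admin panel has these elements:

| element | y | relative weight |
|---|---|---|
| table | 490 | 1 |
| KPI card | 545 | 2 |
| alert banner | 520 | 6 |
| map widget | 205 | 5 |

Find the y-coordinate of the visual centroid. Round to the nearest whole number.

Σw = 1 + 2 + 6 + 5 = 14.
Σw·y = 1·490 + 2·545 + 6·520 + 5·205 = 5725, so ȳ = 5725/14 ≈ 408.93.

y ≈ 409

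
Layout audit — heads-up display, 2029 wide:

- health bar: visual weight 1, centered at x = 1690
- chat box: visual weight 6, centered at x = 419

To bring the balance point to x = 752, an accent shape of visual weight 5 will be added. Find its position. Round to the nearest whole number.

x ≈ 964

With the accent shape, Σw becomes 1 + 6 + 5 = 12.
x: need Σw·x = 12·752 = 9024. Existing = 1·1690 + 6·419 = 4204. Remainder 4820 / 5 ≈ 964.00.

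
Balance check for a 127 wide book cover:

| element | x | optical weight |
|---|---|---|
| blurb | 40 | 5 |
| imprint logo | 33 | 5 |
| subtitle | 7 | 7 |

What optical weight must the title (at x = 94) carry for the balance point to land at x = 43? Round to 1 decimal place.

w ≈ 6.2

Existing Σw = 17 (5 + 5 + 7); existing moment 5·40 + 5·33 + 7·7 = 414.
For the centroid to hit 43: (414 + w·94) / (17 + w) = 43.
So w = (43·17 − 414)/(94 − 43) = 317/51 ≈ 6.22.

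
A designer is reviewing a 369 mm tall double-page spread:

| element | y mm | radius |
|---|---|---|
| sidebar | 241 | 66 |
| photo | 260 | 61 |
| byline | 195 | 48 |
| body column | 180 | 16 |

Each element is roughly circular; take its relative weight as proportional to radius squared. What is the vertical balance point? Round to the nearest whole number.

y ≈ 236

r² weights: sidebar 66² = 4356, photo 61² = 3721, byline 48² = 2304, body column 16² = 256. Total = 10637.
Σw·y = 4356·241 + 3721·260 + 2304·195 + 256·180 = 2512616, so ȳ = 2512616/10637 ≈ 236.21.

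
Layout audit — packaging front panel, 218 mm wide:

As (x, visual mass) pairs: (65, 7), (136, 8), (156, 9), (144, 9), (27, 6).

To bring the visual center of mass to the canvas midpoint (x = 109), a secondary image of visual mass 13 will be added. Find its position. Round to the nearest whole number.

x ≈ 97

After adding the secondary image, total weight = 7 + 8 + 9 + 9 + 6 + 13 = 52.
Along x: (4405 + 13·x) / 52 = 109 (existing moment 7·65 + 8·136 + 9·156 + 9·144 + 6·27 = 4405) ⇒ x = (5668 − 4405) / 13 ≈ 97.15.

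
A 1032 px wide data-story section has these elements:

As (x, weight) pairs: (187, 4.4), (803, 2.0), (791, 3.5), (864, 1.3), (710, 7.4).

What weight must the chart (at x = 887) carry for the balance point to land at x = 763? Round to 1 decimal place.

w ≈ 21.1

Known weights sum to 4.4 + 2.0 + 3.5 + 1.3 + 7.4 = 18.6; their moment is 4.4·187 + 2.0·803 + 3.5·791 + 1.3·864 + 7.4·710 = 11574.5.
Set Σw·x/Σw = 763: (11574.5 + 887w) = 763·(18.6 + w).
So w = (763·18.6 − 11574.5)/(887 − 763) = 2617.3/124 ≈ 21.11.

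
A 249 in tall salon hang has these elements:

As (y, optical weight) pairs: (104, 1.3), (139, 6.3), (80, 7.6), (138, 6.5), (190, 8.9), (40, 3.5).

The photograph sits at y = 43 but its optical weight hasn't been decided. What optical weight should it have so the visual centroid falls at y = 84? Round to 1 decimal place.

Fixed elements: Σw = 1.3 + 6.3 + 7.6 + 6.5 + 8.9 + 3.5 = 34.1, Σw·y = 1.3·104 + 6.3·139 + 7.6·80 + 6.5·138 + 8.9·190 + 3.5·40 = 4346.9.
Set Σw·y/Σw = 84: (4346.9 + 43w) = 84·(34.1 + w).
Rearranging, w·(43 − 84) = 84·34.1 − 4346.9 = -1482.5, so w ≈ -1482.5/-41 = 36.16.

w ≈ 36.2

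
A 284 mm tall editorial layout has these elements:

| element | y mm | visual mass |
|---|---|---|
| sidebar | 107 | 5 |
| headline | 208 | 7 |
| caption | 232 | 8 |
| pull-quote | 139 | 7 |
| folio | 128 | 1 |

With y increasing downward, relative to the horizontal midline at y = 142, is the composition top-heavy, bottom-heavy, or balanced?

Σw = 5 + 7 + 8 + 7 + 1 = 28.
y-moment: 5·107 + 7·208 + 8·232 + 7·139 + 1·128 = 4948; centroid 4948/28 ≈ 176.71.
Since 176.7 is below (larger y than) 142, the composition reads bottom-heavy.

bottom-heavy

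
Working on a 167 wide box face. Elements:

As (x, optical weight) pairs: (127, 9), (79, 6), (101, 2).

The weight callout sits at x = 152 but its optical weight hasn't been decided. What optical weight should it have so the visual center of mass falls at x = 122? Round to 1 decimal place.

w ≈ 8.5

Existing Σw = 17 (9 + 6 + 2); existing moment 9·127 + 6·79 + 2·101 = 1819.
For the centroid to hit 122: (1819 + w·152) / (17 + w) = 122.
Solving: w = (122·17 − 1819) / (152 − 122) = 255 / 30 ≈ 8.50.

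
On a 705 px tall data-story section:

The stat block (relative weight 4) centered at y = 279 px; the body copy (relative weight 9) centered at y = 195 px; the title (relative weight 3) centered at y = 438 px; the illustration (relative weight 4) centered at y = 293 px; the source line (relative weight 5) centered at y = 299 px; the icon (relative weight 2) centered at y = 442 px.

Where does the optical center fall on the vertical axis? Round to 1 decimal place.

y ≈ 286.5

Σw = 4 + 9 + 3 + 4 + 5 + 2 = 27.
Σw·y = 7736; ȳ = 7736/27 ≈ 286.52.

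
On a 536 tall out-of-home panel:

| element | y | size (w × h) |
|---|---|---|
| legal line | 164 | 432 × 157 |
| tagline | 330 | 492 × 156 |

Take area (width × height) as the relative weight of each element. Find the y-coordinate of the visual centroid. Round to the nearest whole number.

Taking area as weight: legal line 432·157 = 67824, tagline 492·156 = 76752. Sum 144576.
y-moment: 67824·164 + 76752·330 = 36451296; centroid 36451296/144576 ≈ 252.13.

y ≈ 252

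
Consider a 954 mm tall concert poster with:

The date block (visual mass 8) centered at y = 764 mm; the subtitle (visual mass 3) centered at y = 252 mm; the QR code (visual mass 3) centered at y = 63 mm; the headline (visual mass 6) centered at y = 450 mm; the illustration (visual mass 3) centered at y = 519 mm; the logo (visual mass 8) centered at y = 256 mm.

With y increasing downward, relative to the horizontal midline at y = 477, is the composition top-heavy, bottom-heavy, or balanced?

Weights sum to 8 + 3 + 3 + 6 + 3 + 8 = 31.
y: (8·764 + 3·252 + 3·63 + 6·450 + 3·519 + 8·256) / 31 = 13362 / 31 ≈ 431.03
Since 431.0 is above (smaller y than) 477, the composition reads top-heavy.

top-heavy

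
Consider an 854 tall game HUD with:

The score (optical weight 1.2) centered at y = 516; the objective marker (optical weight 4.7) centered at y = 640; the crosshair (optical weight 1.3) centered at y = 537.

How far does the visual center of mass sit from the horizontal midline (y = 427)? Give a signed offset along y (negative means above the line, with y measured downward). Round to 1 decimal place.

≈ 173.7

Σw = 1.2 + 4.7 + 1.3 = 7.2.
Σw·y = 1.2·516 + 4.7·640 + 1.3·537 = 4325.3, so ȳ = 4325.3/7.2 ≈ 600.74.
Against y = 427, that's 600.74 − 427 = 173.74.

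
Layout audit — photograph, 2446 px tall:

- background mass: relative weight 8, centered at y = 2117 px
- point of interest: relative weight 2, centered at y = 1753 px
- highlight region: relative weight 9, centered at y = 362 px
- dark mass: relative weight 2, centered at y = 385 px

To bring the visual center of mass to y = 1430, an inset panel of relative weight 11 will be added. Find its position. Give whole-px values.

After adding the inset panel, total weight = 8 + 2 + 9 + 2 + 11 = 32.
y: need Σw·y = 32·1430 = 45760. Existing = 8·2117 + 2·1753 + 9·362 + 2·385 = 24470. Remainder 21290 / 11 ≈ 1935.45.

y ≈ 1935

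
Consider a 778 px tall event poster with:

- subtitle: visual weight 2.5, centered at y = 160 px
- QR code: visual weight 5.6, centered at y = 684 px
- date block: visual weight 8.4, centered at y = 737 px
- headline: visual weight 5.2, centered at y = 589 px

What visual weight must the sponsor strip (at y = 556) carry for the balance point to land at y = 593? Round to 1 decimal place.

Fixed elements: Σw = 2.5 + 5.6 + 8.4 + 5.2 = 21.7, Σw·y = 2.5·160 + 5.6·684 + 8.4·737 + 5.2·589 = 13484.0.
Balance at y = 593 requires (13484.0 + w·556) / (21.7 + w) = 593.
Rearranging, w·(556 − 593) = 593·21.7 − 13484.0 = -615.9, so w ≈ -615.9/-37 = 16.65.

w ≈ 16.6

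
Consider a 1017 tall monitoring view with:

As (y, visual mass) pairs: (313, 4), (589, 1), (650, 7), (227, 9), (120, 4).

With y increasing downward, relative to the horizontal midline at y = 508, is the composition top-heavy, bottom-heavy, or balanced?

Weights sum to 4 + 1 + 7 + 9 + 4 = 25.
y-moment: 4·313 + 1·589 + 7·650 + 9·227 + 4·120 = 8914; centroid 8914/25 ≈ 356.56.
356.6 vs midline 508 → top-heavy.

top-heavy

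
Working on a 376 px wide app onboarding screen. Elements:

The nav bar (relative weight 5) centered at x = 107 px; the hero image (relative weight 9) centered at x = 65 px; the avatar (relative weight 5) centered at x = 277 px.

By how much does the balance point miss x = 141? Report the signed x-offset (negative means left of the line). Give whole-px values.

Total weight = 5 + 9 + 5 = 19.
x: (5·107 + 9·65 + 5·277) / 19 = 2505 / 19 ≈ 131.84
Against x = 141, that's 131.84 − 141 = -9.16.

≈ -9 px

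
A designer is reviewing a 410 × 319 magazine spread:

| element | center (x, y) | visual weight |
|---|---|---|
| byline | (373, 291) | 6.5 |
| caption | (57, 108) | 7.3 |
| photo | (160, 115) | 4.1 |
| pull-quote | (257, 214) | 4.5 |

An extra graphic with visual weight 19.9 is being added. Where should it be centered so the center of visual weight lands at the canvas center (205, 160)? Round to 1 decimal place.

With the extra graphic, Σw becomes 6.5 + 7.3 + 4.1 + 4.5 + 19.9 = 42.3.
Along x: (4653.1 + 19.9·x) / 42.3 = 205 (existing moment 6.5·373 + 7.3·57 + 4.1·160 + 4.5·257 = 4653.1) ⇒ x = (8671.5 − 4653.1) / 19.9 ≈ 201.93.
Along y: (4114.4 + 19.9·y) / 42.3 = 160 (existing moment 6.5·291 + 7.3·108 + 4.1·115 + 4.5·214 = 4114.4) ⇒ y = (6768.0 − 4114.4) / 19.9 ≈ 133.35.

(201.9, 133.3)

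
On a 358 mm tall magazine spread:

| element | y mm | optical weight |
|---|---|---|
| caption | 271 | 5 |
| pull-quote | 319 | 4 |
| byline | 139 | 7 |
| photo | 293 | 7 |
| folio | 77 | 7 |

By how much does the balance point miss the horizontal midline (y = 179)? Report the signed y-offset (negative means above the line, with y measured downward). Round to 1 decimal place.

Total weight = 5 + 4 + 7 + 7 + 7 = 30.
y: (5·271 + 4·319 + 7·139 + 7·293 + 7·77) / 30 = 6194 / 30 ≈ 206.47
Offset from y = 179: 206.47 − 179 ≈ 27.47.

≈ 27.5 mm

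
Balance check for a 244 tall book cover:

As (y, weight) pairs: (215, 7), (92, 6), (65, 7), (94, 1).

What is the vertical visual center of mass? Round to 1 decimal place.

y ≈ 124.1

Σw = 7 + 6 + 7 + 1 = 21.
Σw·y = 7·215 + 6·92 + 7·65 + 1·94 = 2606, so ȳ = 2606/21 ≈ 124.10.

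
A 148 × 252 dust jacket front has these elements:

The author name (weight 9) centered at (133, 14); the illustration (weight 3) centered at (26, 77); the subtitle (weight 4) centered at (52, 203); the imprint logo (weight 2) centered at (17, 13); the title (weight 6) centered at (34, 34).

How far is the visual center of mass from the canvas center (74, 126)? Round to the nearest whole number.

Σw = 9 + 3 + 4 + 2 + 6 = 24.
x: (9·133 + 3·26 + 4·52 + 2·17 + 6·34) / 24 = 1721 / 24 ≈ 71.71
y: (9·14 + 3·77 + 4·203 + 2·13 + 6·34) / 24 = 1399 / 24 ≈ 58.29
Offset from (74, 126): Δx ≈ -2.29, Δy ≈ -67.71; distance = √(Δx² + Δy²) ≈ 67.75.

≈ 68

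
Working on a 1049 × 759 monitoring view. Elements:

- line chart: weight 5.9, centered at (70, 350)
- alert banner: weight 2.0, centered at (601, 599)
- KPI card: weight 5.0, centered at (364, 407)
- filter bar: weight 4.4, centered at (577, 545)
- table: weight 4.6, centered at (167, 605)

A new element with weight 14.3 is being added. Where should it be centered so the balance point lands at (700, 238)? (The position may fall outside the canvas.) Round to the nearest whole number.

(1301, -130)

With the new element, Σw becomes 5.9 + 2.0 + 5.0 + 4.4 + 4.6 + 14.3 = 36.2.
Along x: (6742.0 + 14.3·x) / 36.2 = 700 (existing moment 5.9·70 + 2.0·601 + 5.0·364 + 4.4·577 + 4.6·167 = 6742.0) ⇒ x = (25340.0 − 6742.0) / 14.3 ≈ 1300.56.
Along y: (10479.0 + 14.3·y) / 36.2 = 238 (existing moment 5.9·350 + 2.0·599 + 5.0·407 + 4.4·545 + 4.6·605 = 10479.0) ⇒ y = (8615.6 − 10479.0) / 14.3 ≈ -130.31.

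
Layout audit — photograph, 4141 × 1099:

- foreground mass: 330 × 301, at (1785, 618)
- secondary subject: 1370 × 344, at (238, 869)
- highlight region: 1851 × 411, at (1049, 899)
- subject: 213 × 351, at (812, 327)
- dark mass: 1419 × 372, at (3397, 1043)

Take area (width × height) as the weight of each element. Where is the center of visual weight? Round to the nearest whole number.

(1521, 894)

Areas → weights: foreground mass 330·301 = 99330, secondary subject 1370·344 = 471280, highlight region 1851·411 = 760761, subject 213·351 = 74763, dark mass 1419·372 = 527868; Σw = 1934002.
x: (99330·1785 + 471280·238 + 760761·1049 + 74763·812 + 527868·3397) / 1934002 = 2941382131 / 1934002 ≈ 1520.88
y: (99330·618 + 471280·869 + 760761·899 + 74763·327 + 527868·1043) / 1934002 = 1729866224 / 1934002 ≈ 894.45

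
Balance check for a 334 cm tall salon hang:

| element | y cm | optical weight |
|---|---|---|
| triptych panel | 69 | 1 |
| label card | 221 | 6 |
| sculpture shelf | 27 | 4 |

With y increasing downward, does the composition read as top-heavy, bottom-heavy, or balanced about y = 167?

top-heavy

Total weight = 1 + 6 + 4 = 11.
y-moment: 1·69 + 6·221 + 4·27 = 1503; centroid 1503/11 ≈ 136.64.
136.6 vs midline 167 → top-heavy.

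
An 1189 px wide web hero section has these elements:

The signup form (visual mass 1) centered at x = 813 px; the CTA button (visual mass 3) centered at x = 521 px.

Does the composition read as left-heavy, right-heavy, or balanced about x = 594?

Weights sum to 1 + 3 = 4.
x: (1·813 + 3·521) / 4 = 2376 / 4 ≈ 594.00
The centroid 594.00 matches the midline at 594, so the layout is balanced.

balanced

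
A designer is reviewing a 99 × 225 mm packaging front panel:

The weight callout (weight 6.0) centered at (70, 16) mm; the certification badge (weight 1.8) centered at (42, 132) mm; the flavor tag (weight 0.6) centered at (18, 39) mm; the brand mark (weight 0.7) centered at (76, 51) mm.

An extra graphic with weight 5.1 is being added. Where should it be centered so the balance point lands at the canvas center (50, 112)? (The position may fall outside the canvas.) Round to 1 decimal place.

(29.5, 234.8)

New total weight: (6.0 + 1.8 + 0.6 + 0.7) + 5.1 = 14.2.
x: target moment 14.2×50 = 710.0; current 6.0·70 + 1.8·42 + 0.6·18 + 0.7·76 = 559.6; the extra graphic supplies 150.4, so x = 150.4/5.1 ≈ 29.49.
y: target moment 14.2×112 = 1590.4; current 6.0·16 + 1.8·132 + 0.6·39 + 0.7·51 = 392.7; the extra graphic supplies 1197.7, so y = 1197.7/5.1 ≈ 234.84.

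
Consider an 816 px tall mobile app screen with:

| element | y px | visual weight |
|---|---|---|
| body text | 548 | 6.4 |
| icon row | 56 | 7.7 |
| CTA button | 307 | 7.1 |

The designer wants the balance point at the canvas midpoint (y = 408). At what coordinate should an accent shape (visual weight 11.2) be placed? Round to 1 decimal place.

With the accent shape, Σw becomes 6.4 + 7.7 + 7.1 + 11.2 = 32.4.
y: target moment 32.4×408 = 13219.2; current 6.4·548 + 7.7·56 + 7.1·307 = 6118.1; the accent shape supplies 7101.1, so y = 7101.1/11.2 ≈ 634.03.

y ≈ 634.0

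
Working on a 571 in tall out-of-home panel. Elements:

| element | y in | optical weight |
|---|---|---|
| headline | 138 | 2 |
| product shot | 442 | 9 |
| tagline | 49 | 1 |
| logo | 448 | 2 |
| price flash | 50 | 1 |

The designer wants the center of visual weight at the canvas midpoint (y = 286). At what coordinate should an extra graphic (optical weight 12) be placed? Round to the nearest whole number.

With the extra graphic, Σw becomes 2 + 9 + 1 + 2 + 1 + 12 = 27.
y: target moment 27×286 = 7722; current 2·138 + 9·442 + 1·49 + 2·448 + 1·50 = 5249; the extra graphic supplies 2473, so y = 2473/12 ≈ 206.08.

y ≈ 206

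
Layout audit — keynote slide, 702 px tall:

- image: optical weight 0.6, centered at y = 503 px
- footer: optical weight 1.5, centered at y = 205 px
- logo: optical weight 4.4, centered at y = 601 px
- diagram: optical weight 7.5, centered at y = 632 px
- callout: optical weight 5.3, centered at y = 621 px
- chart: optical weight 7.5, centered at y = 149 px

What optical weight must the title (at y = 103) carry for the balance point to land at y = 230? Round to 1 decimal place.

Fixed elements: Σw = 0.6 + 1.5 + 4.4 + 7.5 + 5.3 + 7.5 = 26.8, Σw·y = 0.6·503 + 1.5·205 + 4.4·601 + 7.5·632 + 5.3·621 + 7.5·149 = 12402.5.
Balance at y = 230 requires (12402.5 + w·103) / (26.8 + w) = 230.
Solving: w = (230·26.8 − 12402.5) / (103 − 230) = -6238.5 / -127 ≈ 49.12.

w ≈ 49.1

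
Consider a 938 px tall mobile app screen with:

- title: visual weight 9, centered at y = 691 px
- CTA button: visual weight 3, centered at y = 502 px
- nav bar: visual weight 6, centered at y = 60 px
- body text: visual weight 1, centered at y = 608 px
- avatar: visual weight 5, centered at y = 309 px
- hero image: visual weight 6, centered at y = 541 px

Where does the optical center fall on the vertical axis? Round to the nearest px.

Total weight = 9 + 3 + 6 + 1 + 5 + 6 = 30.
y: moment 13484 / weight 30 ≈ 449.47

y ≈ 449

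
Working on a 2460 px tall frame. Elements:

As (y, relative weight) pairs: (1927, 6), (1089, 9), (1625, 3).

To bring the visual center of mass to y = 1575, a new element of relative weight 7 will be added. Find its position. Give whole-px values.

y ≈ 1877

After adding the new element, total weight = 6 + 9 + 3 + 7 = 25.
y: need Σw·y = 25·1575 = 39375. Existing = 6·1927 + 9·1089 + 3·1625 = 26238. Remainder 13137 / 7 ≈ 1876.71.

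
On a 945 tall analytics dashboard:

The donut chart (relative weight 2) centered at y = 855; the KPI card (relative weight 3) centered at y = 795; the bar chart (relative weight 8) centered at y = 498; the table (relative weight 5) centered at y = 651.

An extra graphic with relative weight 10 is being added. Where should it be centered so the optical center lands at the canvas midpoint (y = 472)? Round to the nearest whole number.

With the extra graphic, Σw becomes 2 + 3 + 8 + 5 + 10 = 28.
Along y: (11334 + 10·y) / 28 = 472 (existing moment 2·855 + 3·795 + 8·498 + 5·651 = 11334) ⇒ y = (13216 − 11334) / 10 ≈ 188.20.

y ≈ 188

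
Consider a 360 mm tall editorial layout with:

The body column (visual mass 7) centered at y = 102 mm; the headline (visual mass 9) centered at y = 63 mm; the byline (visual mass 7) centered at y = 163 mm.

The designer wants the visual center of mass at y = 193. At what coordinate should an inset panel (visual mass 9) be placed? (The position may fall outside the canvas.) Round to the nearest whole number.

y ≈ 417

New total weight: (7 + 9 + 7) + 9 = 32.
y: target moment 32×193 = 6176; current 7·102 + 9·63 + 7·163 = 2422; the inset panel supplies 3754, so y = 3754/9 ≈ 417.11.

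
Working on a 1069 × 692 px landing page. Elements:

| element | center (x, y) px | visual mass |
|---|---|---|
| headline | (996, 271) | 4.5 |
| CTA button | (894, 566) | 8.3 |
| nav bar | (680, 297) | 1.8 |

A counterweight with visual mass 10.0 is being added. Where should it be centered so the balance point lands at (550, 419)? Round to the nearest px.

(40, 386)

With the counterweight, Σw becomes 4.5 + 8.3 + 1.8 + 10.0 = 24.6.
x: target moment 24.6×550 = 13530.0; current 4.5·996 + 8.3·894 + 1.8·680 = 13126.2; the counterweight supplies 403.8, so x = 403.8/10.0 ≈ 40.38.
y: target moment 24.6×419 = 10307.4; current 4.5·271 + 8.3·566 + 1.8·297 = 6451.9; the counterweight supplies 3855.5, so y = 3855.5/10.0 ≈ 385.55.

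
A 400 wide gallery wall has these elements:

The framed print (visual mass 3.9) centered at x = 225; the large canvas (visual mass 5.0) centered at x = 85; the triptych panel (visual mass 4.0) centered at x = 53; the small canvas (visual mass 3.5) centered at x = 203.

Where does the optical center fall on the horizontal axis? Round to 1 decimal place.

Total weight = 3.9 + 5.0 + 4.0 + 3.5 = 16.4.
Σw·x = 3.9·225 + 5.0·85 + 4.0·53 + 3.5·203 = 2225.0, so x̄ = 2225.0/16.4 ≈ 135.67.

x ≈ 135.7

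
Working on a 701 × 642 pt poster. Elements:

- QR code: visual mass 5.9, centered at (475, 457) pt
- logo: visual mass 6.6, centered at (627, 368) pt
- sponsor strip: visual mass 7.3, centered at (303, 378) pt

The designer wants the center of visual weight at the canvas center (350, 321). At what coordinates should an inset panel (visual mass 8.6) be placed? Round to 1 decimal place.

New total weight: (5.9 + 6.6 + 7.3) + 8.6 = 28.4.
x: need Σw·x = 28.4·350 = 9940.0. Existing = 5.9·475 + 6.6·627 + 7.3·303 = 9152.6. Remainder 787.4 / 8.6 ≈ 91.56.
y: need Σw·y = 28.4·321 = 9116.4. Existing = 5.9·457 + 6.6·368 + 7.3·378 = 7884.5. Remainder 1231.9 / 8.6 ≈ 143.24.

(91.6, 143.2)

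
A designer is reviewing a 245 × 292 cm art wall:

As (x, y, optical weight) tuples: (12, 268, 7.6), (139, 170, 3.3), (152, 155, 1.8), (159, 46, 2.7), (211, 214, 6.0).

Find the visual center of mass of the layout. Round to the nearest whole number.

(118, 200)

Σw = 7.6 + 3.3 + 1.8 + 2.7 + 6.0 = 21.4.
Σw·x = 7.6·12 + 3.3·139 + 1.8·152 + 2.7·159 + 6.0·211 = 2518.8, so x̄ = 2518.8/21.4 ≈ 117.70.
Σw·y = 7.6·268 + 3.3·170 + 1.8·155 + 2.7·46 + 6.0·214 = 4285.0, so ȳ = 4285.0/21.4 ≈ 200.23.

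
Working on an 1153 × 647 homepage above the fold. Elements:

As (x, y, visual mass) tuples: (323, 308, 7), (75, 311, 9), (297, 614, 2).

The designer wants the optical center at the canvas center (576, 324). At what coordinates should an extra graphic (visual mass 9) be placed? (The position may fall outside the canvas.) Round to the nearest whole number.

New total weight: (7 + 9 + 2) + 9 = 27.
Along x: (3530 + 9·x) / 27 = 576 (existing moment 7·323 + 9·75 + 2·297 = 3530) ⇒ x = (15552 − 3530) / 9 ≈ 1335.78.
Along y: (6183 + 9·y) / 27 = 324 (existing moment 7·308 + 9·311 + 2·614 = 6183) ⇒ y = (8748 − 6183) / 9 ≈ 285.00.

(1336, 285)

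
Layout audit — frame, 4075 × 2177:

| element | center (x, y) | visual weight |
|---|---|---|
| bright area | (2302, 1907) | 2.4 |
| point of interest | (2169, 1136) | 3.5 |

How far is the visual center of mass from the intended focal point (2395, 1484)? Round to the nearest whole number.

≈ 175

Total weight = 2.4 + 3.5 = 5.9.
Σw·x = 2.4·2302 + 3.5·2169 = 13116.3, so x̄ = 13116.3/5.9 ≈ 2223.10.
Σw·y = 2.4·1907 + 3.5·1136 = 8552.8, so ȳ = 8552.8/5.9 ≈ 1449.63.
From (2395, 1484): dx = -171.90, dy = -34.37, so the distance is √(dx²+dy²) ≈ 175.30.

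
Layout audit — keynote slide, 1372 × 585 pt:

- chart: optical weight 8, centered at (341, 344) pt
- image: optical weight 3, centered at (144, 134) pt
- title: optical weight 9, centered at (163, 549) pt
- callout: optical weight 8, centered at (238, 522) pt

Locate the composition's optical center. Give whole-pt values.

Σw = 8 + 3 + 9 + 8 = 28.
x-moment: 8·341 + 3·144 + 9·163 + 8·238 = 6531; centroid 6531/28 ≈ 233.25.
y-moment: 8·344 + 3·134 + 9·549 + 8·522 = 12271; centroid 12271/28 ≈ 438.25.

(233, 438)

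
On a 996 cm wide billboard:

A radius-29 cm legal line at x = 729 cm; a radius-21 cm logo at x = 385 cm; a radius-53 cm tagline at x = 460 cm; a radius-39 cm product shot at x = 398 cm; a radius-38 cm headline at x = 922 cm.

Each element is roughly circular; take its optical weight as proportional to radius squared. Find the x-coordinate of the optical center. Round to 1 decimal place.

Weights ∝ r²: legal line 29² = 841, logo 21² = 441, tagline 53² = 2809, product shot 39² = 1521, headline 38² = 1444; Σw = 7056.
x: (841·729 + 441·385 + 2809·460 + 1521·398 + 1444·922) / 7056 = 4011740 / 7056 ≈ 568.56

x ≈ 568.6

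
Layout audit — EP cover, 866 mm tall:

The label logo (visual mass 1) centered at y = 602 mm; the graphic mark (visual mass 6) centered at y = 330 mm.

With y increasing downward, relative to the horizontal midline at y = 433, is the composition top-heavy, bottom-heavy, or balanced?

Σw = 1 + 6 = 7.
y-moment: 1·602 + 6·330 = 2582; centroid 2582/7 ≈ 368.86.
Since 368.9 is above (smaller y than) 433, the composition reads top-heavy.

top-heavy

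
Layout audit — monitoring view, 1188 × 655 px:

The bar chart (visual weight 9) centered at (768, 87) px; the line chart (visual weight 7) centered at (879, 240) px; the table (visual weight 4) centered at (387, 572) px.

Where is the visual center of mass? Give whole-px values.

Weights sum to 9 + 7 + 4 = 20.
x: (9·768 + 7·879 + 4·387) / 20 = 14613 / 20 ≈ 730.65
y: (9·87 + 7·240 + 4·572) / 20 = 4751 / 20 ≈ 237.55

(731, 238)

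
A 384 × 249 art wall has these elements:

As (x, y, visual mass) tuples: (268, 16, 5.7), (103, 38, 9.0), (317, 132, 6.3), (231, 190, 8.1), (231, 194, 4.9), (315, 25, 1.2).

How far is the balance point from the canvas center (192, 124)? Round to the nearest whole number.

≈ 35

Σw = 5.7 + 9.0 + 6.3 + 8.1 + 4.9 + 1.2 = 35.2.
Σw·x = 5.7·268 + 9.0·103 + 6.3·317 + 8.1·231 + 4.9·231 + 1.2·315 = 7832.7, so x̄ = 7832.7/35.2 ≈ 222.52.
Σw·y = 5.7·16 + 9.0·38 + 6.3·132 + 8.1·190 + 4.9·194 + 1.2·25 = 3784.4, so ȳ = 3784.4/35.2 ≈ 107.51.
Offset from (192, 124): Δx ≈ 30.52, Δy ≈ -16.49; distance = √(Δx² + Δy²) ≈ 34.69.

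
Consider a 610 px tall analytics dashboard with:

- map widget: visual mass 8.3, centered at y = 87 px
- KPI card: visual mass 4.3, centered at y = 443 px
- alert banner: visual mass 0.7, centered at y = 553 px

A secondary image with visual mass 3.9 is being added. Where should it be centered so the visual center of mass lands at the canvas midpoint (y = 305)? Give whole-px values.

y ≈ 572

After adding the secondary image, total weight = 8.3 + 4.3 + 0.7 + 3.9 = 17.2.
y: target moment 17.2×305 = 5246.0; current 8.3·87 + 4.3·443 + 0.7·553 = 3014.1; the secondary image supplies 2231.9, so y = 2231.9/3.9 ≈ 572.28.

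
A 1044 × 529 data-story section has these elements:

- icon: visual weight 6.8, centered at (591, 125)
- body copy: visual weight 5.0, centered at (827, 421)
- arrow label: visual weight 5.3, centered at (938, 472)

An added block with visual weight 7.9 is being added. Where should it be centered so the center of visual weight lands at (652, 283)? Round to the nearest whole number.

With the added block, Σw becomes 6.8 + 5.0 + 5.3 + 7.9 = 25.0.
Along x: (13125.2 + 7.9·x) / 25.0 = 652 (existing moment 6.8·591 + 5.0·827 + 5.3·938 = 13125.2) ⇒ x = (16300.0 − 13125.2) / 7.9 ≈ 401.87.
Along y: (5456.6 + 7.9·y) / 25.0 = 283 (existing moment 6.8·125 + 5.0·421 + 5.3·472 = 5456.6) ⇒ y = (7075.0 − 5456.6) / 7.9 ≈ 204.86.

(402, 205)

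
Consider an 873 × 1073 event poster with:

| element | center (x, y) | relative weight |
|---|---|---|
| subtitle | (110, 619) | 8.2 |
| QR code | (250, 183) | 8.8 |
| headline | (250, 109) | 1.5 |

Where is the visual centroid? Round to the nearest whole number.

(188, 370)

Total weight = 8.2 + 8.8 + 1.5 = 18.5.
Σw·x = 8.2·110 + 8.8·250 + 1.5·250 = 3477.0, so x̄ = 3477.0/18.5 ≈ 187.95.
Σw·y = 8.2·619 + 8.8·183 + 1.5·109 = 6849.7, so ȳ = 6849.7/18.5 ≈ 370.25.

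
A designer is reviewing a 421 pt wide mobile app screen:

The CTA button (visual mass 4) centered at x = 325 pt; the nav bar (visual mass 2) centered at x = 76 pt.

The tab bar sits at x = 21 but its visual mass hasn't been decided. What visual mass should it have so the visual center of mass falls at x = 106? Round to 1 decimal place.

Fixed elements: Σw = 4 + 2 = 6, Σw·x = 4·325 + 2·76 = 1452.
Balance at x = 106 requires (1452 + w·21) / (6 + w) = 106.
Solving: w = (106·6 − 1452) / (21 − 106) = -816 / -85 ≈ 9.60.

w ≈ 9.6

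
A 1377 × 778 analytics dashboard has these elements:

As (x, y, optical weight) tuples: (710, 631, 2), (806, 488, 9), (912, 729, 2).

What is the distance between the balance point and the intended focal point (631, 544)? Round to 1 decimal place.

≈ 176.6

Σw = 2 + 9 + 2 = 13.
x: (2·710 + 9·806 + 2·912) / 13 = 10498 / 13 ≈ 807.54
y: (2·631 + 9·488 + 2·729) / 13 = 7112 / 13 ≈ 547.08
From (631, 544): dx = 176.54, dy = 3.08, so the distance is √(dx²+dy²) ≈ 176.57.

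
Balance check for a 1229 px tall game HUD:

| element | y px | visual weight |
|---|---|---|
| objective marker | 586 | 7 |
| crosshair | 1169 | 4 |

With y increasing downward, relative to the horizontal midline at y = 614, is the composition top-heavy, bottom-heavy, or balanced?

Total weight = 7 + 4 = 11.
y: (7·586 + 4·1169) / 11 = 8778 / 11 ≈ 798.00
Since 798.0 is below (larger y than) 614, the composition reads bottom-heavy.

bottom-heavy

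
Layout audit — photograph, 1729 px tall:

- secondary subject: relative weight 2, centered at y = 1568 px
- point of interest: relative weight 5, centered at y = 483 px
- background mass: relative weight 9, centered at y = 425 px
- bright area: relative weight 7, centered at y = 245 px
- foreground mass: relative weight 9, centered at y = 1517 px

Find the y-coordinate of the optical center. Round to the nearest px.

y ≈ 773

Σw = 2 + 5 + 9 + 7 + 9 = 32.
y-moment: 2·1568 + 5·483 + 9·425 + 7·245 + 9·1517 = 24744; centroid 24744/32 ≈ 773.25.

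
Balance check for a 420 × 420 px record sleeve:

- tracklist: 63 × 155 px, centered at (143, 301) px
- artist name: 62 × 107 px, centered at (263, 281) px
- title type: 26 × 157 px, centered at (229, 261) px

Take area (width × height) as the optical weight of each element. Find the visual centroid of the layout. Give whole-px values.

Areas: tracklist 63·155 = 9765, artist name 62·107 = 6634, title type 26·157 = 4082. Total weight = 20481.
x: (9765·143 + 6634·263 + 4082·229) / 20481 = 4075915 / 20481 ≈ 199.01
y: (9765·301 + 6634·281 + 4082·261) / 20481 = 5868821 / 20481 ≈ 286.55

(199, 287)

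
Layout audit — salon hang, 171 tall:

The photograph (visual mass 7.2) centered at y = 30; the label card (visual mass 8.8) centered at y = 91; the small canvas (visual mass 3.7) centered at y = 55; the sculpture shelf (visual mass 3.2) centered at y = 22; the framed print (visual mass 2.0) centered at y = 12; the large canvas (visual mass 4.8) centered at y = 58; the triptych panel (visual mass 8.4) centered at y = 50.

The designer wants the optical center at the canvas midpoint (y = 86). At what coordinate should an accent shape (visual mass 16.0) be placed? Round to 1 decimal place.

y ≈ 165.0

With the accent shape, Σw becomes 7.2 + 8.8 + 3.7 + 3.2 + 2.0 + 4.8 + 8.4 + 16.0 = 54.1.
y: target moment 54.1×86 = 4652.6; current 7.2·30 + 8.8·91 + 3.7·55 + 3.2·22 + 2.0·12 + 4.8·58 + 8.4·50 = 2013.1; the accent shape supplies 2639.5, so y = 2639.5/16.0 ≈ 164.97.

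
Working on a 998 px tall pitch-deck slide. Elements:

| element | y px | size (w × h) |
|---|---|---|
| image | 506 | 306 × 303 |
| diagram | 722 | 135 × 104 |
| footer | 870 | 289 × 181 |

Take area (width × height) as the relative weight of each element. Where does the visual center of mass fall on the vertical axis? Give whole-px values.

y ≈ 645

Areas → weights: image 306·303 = 92718, diagram 135·104 = 14040, footer 289·181 = 52309; Σw = 159067.
y: (92718·506 + 14040·722 + 52309·870) / 159067 = 102561018 / 159067 ≈ 644.77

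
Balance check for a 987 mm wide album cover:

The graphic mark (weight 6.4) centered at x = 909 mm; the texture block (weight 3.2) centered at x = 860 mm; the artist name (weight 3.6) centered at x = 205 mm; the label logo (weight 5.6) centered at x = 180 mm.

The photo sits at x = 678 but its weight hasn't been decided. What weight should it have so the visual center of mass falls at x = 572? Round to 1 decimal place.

w ≈ 4.1

Existing Σw = 18.8 (6.4 + 3.2 + 3.6 + 5.6); existing moment 6.4·909 + 3.2·860 + 3.6·205 + 5.6·180 = 10315.6.
Set Σw·x/Σw = 572: (10315.6 + 678w) = 572·(18.8 + w).
So w = (572·18.8 − 10315.6)/(678 − 572) = 438.0/106 ≈ 4.13.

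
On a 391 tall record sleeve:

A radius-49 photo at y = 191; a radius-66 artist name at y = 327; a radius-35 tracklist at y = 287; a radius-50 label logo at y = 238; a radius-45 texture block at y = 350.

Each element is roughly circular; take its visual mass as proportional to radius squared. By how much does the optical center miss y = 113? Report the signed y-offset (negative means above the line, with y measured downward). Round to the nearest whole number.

≈ 170

r² weights: photo 49² = 2401, artist name 66² = 4356, tracklist 35² = 1225, label logo 50² = 2500, texture block 45² = 2025. Total = 12507.
Σw·y = 2401·191 + 4356·327 + 1225·287 + 2500·238 + 2025·350 = 3538328, so ȳ = 3538328/12507 ≈ 282.91.
Difference: 282.91 − 113 ≈ 169.91.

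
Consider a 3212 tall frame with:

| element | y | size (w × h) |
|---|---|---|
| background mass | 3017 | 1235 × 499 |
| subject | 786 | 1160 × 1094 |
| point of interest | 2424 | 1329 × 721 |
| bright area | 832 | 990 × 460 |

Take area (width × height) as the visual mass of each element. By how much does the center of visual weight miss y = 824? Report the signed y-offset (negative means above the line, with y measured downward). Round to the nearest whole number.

≈ 861

Areas: background mass 1235·499 = 616265, subject 1160·1094 = 1269040, point of interest 1329·721 = 958209, bright area 990·460 = 455400. Total weight = 3298914.
y: (616265·3017 + 1269040·786 + 958209·2424 + 455400·832) / 3298914 = 5558328361 / 3298914 ≈ 1684.90
Against y = 824, that's 1684.90 − 824 = 860.90.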